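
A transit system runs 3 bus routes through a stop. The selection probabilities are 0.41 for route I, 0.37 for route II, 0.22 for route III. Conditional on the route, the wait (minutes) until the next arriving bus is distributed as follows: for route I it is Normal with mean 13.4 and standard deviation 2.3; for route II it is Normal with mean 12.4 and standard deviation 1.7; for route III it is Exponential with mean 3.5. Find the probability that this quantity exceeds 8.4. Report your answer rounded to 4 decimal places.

Conditional on each route, P(X > 8.4): I: 0.985144; II: 0.990687; III: 0.090718.
By total probability, P(X > 8.4) = 0.41·0.985144 + 0.37·0.990687 + 0.22·0.090718 = 0.790421.

0.7904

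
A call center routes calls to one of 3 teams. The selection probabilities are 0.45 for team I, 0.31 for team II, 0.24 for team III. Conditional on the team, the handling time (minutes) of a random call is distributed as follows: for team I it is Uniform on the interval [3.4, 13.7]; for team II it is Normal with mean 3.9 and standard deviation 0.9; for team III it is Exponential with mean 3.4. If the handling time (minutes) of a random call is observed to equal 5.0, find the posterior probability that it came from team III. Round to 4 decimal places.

Likelihoods f(5.0 | ·): I: 0.0970874; II: 0.210033; III: 0.0675854.
Posterior ∝ prior × likelihood. Numerator for III: 0.24·0.0675854 = 0.0162205.
Normalizing constant: 0.45·0.0970874 + 0.31·0.210033 + 0.24·0.0675854 = 0.12502.
P(III | observation) = 0.0162205 / 0.12502 = 0.129743.

0.1297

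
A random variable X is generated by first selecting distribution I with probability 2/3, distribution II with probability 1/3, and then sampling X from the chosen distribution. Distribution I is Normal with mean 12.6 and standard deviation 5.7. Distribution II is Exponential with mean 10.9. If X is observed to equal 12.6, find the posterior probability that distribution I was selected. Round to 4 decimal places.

Likelihoods f(12.6 | ·): I: 0.0699899; II: 0.0288765.
Posterior ∝ prior × likelihood. Numerator for I: 0.666667·0.0699899 = 0.0466599.
Normalizing constant: 0.666667·0.0699899 + 0.333333·0.0288765 = 0.0562854.
P(I | observation) = 0.0466599 / 0.0562854 = 0.828988.

0.8290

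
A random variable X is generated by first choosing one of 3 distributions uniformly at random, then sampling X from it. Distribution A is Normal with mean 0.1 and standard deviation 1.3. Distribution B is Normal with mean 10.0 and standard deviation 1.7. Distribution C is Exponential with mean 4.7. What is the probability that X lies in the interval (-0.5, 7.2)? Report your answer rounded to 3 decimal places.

0.504

Conditional on each component, P(-0.5 < X < 7.2): A: 0.677794; B: 0.049773; C: 0.783879.
By total probability, P(-0.5 < X < 7.2) = 0.333333·0.677794 + 0.333333·0.049773 + 0.333333·0.783879 = 0.503815.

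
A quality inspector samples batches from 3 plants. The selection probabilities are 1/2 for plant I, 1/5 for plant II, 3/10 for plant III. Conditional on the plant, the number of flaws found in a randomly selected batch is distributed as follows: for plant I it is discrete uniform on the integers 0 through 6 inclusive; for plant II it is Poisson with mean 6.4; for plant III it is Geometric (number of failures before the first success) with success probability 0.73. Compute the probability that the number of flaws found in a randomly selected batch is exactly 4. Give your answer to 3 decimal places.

Conditional on each plant, P(X = 4): I: 0.142857; II: 0.116151; III: 0.00387952.
By total probability, P(X = 4) = 0.5·0.142857 + 0.2·0.116151 + 0.3·0.00387952 = 0.0958227.

0.096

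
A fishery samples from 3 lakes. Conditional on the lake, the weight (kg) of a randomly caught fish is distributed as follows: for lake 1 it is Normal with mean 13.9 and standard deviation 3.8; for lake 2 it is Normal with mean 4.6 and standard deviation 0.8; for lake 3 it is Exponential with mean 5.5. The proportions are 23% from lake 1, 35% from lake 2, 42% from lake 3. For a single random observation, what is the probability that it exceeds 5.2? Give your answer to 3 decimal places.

Conditional on each lake, P(X > 5.2): 1: 0.988974; 2: 0.226627; 3: 0.388503.
By total probability, P(X > 5.2) = 0.23·0.988974 + 0.35·0.226627 + 0.42·0.388503 = 0.469955.

0.470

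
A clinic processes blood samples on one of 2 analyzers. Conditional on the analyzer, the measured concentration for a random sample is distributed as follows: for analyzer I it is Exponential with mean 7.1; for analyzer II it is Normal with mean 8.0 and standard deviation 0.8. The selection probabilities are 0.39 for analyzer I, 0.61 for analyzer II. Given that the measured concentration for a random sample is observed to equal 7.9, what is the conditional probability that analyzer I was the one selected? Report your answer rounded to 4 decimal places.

Likelihoods f(7.9 | ·): I: 0.0462927; II: 0.494797.
Posterior ∝ prior × likelihood. Numerator for I: 0.39·0.0462927 = 0.0180542.
Normalizing constant: 0.39·0.0462927 + 0.61·0.494797 = 0.31988.
P(I | observation) = 0.0180542 / 0.31988 = 0.0564403.

0.0564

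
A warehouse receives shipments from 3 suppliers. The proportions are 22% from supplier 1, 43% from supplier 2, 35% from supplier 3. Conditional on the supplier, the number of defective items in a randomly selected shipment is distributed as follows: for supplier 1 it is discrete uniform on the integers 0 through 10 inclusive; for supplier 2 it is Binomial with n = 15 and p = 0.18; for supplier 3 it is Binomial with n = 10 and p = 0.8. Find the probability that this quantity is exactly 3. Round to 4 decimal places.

0.1257

Conditional on each supplier, P(X = 3): 1: 0.0909091; 2: 0.245242; 3: 0.000786432.
By total probability, P(X = 3) = 0.22·0.0909091 + 0.43·0.245242 + 0.35·0.000786432 = 0.125729.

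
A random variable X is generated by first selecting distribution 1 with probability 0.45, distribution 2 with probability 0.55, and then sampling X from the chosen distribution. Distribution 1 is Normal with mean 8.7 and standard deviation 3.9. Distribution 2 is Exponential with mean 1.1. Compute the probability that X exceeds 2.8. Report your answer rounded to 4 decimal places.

0.4638

Conditional on each component, P(X > 2.8): 1: 0.934837; 2: 0.0784374.
By total probability, P(X > 2.8) = 0.45·0.934837 + 0.55·0.0784374 = 0.463817.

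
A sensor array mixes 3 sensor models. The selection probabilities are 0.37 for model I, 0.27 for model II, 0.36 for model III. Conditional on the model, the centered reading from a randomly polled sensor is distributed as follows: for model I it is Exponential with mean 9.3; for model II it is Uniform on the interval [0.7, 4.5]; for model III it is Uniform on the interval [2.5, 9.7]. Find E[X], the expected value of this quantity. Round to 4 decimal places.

Component means — I: 9.3; II: 2.6; III: 6.1.
E[X] = 0.37·9.3 + 0.27·2.6 + 0.36·6.1 = 6.339.

6.3390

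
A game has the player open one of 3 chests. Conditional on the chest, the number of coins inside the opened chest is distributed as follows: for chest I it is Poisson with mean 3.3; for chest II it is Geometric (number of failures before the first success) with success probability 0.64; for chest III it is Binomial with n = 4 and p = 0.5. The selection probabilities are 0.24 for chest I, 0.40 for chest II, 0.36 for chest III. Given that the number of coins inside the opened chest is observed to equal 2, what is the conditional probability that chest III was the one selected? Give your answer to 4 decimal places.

Likelihoods P(X=2 | ·): I: 0.200829; II: 0.082944; III: 0.375.
Posterior ∝ prior × likelihood. Numerator for III: 0.36·0.375 = 0.135.
Normalizing constant: 0.24·0.200829 + 0.4·0.082944 + 0.36·0.375 = 0.216377.
P(III | observation) = 0.135 / 0.216377 = 0.623912.

0.6239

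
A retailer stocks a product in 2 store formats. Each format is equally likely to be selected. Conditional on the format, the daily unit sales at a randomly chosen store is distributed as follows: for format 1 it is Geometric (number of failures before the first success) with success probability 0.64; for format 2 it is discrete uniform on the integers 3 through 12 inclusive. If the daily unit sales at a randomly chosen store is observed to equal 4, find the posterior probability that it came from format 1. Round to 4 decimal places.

Likelihoods P(X=4 | ·): 1: 0.0107495; 2: 0.1.
Posterior ∝ prior × likelihood. Numerator for 1: 0.5·0.0107495 = 0.00537477.
Normalizing constant: 0.5·0.0107495 + 0.5·0.1 = 0.0553748.
P(1 | observation) = 0.00537477 / 0.0553748 = 0.0970617.

0.0971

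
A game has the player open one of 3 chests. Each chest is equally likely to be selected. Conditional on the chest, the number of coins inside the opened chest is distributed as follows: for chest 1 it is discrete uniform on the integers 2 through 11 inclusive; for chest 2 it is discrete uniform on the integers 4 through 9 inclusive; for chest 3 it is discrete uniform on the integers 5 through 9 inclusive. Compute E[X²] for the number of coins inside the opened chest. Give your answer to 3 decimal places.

48.889

For each component E[X²] = Var + (mean)², giving 1: 50.5; 2: 45.1667; 3: 51.
Overall E[X²] = 0.333333·50.5 + 0.333333·45.1667 + 0.333333·51 = 48.8889.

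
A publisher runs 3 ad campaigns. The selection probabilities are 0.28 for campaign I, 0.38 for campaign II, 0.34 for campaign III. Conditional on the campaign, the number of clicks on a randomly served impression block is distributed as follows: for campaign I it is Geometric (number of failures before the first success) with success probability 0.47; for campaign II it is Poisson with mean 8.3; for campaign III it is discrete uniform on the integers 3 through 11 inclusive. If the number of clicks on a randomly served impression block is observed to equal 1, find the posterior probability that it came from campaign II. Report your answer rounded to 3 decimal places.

Likelihoods P(X=1 | ·): I: 0.2491; II: 0.00206269; III: 0.
Posterior ∝ prior × likelihood. Numerator for II: 0.38·0.00206269 = 0.000783822.
Normalizing constant: 0.28·0.2491 + 0.38·0.00206269 + 0.34·0 = 0.0705318.
P(II | observation) = 0.000783822 / 0.0705318 = 0.011113.

0.011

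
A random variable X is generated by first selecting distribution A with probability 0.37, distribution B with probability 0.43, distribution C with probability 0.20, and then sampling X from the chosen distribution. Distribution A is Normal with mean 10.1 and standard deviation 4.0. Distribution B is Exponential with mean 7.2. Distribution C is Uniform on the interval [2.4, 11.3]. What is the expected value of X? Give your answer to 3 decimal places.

Component means — A: 10.1; B: 7.2; C: 6.85.
E[X] = 0.37·10.1 + 0.43·7.2 + 0.2·6.85 = 8.203.

8.203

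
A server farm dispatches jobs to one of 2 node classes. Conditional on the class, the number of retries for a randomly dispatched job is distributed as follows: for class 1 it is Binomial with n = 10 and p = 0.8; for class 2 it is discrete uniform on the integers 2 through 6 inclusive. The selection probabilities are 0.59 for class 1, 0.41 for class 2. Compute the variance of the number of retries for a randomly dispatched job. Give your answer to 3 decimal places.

Per component, 1: μ=8, E[X²]=65.6; 2: μ=4, E[X²]=18.
E[X] = 0.59·8 + 0.41·4 = 6.36.
E[X²] = 0.59·65.6 + 0.41·18 = 46.084.
Var(X) = E[X²] − (E[X])² = 46.084 − 40.4496 = 5.6344.

5.634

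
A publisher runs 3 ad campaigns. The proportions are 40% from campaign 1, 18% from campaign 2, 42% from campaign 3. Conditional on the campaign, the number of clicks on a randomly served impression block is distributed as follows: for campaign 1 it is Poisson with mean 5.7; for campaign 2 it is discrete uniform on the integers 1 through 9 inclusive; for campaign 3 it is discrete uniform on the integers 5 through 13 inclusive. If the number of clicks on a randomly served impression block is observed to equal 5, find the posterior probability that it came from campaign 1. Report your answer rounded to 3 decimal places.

Likelihoods P(X=5 | ·): 1: 0.16777; 2: 0.111111; 3: 0.111111.
Posterior ∝ prior × likelihood. Numerator for 1: 0.4·0.16777 = 0.067108.
Normalizing constant: 0.4·0.16777 + 0.18·0.111111 + 0.42·0.111111 = 0.133775.
P(1 | observation) = 0.067108 / 0.133775 = 0.50165.

0.502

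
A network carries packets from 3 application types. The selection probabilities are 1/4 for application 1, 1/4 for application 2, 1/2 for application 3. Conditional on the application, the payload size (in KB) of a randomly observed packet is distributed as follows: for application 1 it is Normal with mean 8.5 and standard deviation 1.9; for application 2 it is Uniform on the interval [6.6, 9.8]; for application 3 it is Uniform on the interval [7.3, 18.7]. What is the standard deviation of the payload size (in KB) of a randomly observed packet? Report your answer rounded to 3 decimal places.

Per component, 1: μ=8.5, E[X²]=75.86; 2: μ=8.2, E[X²]=68.0933; 3: μ=13, E[X²]=179.83.
E[X] = 0.25·8.5 + 0.25·8.2 + 0.5·13 = 10.675.
E[X²] = 0.25·75.86 + 0.25·68.0933 + 0.5·179.83 = 125.903.
Var(X) = E[X²] − (E[X])² = 125.903 − 113.956 = 11.9477.
SD(X) = √11.9477 = 3.45655.

3.457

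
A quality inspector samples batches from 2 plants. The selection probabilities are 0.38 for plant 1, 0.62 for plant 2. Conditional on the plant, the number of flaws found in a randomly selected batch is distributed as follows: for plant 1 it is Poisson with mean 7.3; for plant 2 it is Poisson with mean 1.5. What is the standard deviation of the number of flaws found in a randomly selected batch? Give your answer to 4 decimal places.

3.4102

Per component, 1: μ=7.3, E[X²]=60.59; 2: μ=1.5, E[X²]=3.75.
E[X] = 0.38·7.3 + 0.62·1.5 = 3.704.
E[X²] = 0.38·60.59 + 0.62·3.75 = 25.3492.
Var(X) = E[X²] − (E[X])² = 25.3492 − 13.7196 = 11.6296.
SD(X) = √11.6296 = 3.41022.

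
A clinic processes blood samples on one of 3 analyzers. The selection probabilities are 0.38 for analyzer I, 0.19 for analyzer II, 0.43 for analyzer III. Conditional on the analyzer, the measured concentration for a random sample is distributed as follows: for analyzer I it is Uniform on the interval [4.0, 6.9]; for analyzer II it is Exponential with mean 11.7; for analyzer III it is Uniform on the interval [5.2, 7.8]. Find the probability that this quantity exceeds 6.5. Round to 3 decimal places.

Conditional on each analyzer, P(X > 6.5): I: 0.137931; II: 0.573753; III: 0.5.
By total probability, P(X > 6.5) = 0.38·0.137931 + 0.19·0.573753 + 0.43·0.5 = 0.376427.

0.376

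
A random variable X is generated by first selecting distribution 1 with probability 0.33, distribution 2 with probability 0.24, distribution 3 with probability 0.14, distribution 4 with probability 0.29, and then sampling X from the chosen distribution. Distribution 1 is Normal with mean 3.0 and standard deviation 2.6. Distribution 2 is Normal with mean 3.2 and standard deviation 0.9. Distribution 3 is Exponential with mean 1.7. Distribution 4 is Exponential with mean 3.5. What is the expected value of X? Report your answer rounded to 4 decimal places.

Component means — 1: 3; 2: 3.2; 3: 1.7; 4: 3.5.
E[X] = 0.33·3 + 0.24·3.2 + 0.14·1.7 + 0.29·3.5 = 3.011.

3.0110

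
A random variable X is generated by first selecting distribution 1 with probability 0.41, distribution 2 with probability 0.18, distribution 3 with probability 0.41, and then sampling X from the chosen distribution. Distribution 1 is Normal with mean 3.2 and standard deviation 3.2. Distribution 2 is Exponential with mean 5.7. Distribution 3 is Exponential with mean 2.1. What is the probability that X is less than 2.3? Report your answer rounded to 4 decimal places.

Conditional on each component, P(X < 2.3): 1: 0.389259; 2: 0.332028; 3: 0.66554.
By total probability, P(X < 2.3) = 0.41·0.389259 + 0.18·0.332028 + 0.41·0.66554 = 0.492233.

0.4922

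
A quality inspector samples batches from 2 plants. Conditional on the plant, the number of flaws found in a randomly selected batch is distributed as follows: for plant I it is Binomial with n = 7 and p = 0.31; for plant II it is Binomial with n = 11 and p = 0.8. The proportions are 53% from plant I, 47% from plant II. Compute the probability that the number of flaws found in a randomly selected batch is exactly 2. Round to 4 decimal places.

0.1673

Conditional on each plant, P(X = 2): I: 0.315637; II: 1.80224e-05.
By total probability, P(X = 2) = 0.53·0.315637 + 0.47·1.80224e-05 = 0.167296.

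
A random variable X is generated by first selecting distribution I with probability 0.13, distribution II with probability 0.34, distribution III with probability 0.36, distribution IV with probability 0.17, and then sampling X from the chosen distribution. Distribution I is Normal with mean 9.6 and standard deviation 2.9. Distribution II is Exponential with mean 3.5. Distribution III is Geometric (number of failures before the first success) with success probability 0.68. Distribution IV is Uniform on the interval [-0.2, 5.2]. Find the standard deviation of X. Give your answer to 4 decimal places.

Per component, I: μ=9.6, E[X²]=100.57; II: μ=3.5, E[X²]=24.5; III: μ=0.470588, E[X²]=0.913495; IV: μ=2.5, E[X²]=8.68.
E[X] = 0.13·9.6 + 0.34·3.5 + 0.36·0.470588 + 0.17·2.5 = 3.03241.
E[X²] = 0.13·100.57 + 0.34·24.5 + 0.36·0.913495 + 0.17·8.68 = 23.2086.
Var(X) = E[X²] − (E[X])² = 23.2086 − 9.19552 = 14.013.
SD(X) = √14.013 = 3.7434.

3.7434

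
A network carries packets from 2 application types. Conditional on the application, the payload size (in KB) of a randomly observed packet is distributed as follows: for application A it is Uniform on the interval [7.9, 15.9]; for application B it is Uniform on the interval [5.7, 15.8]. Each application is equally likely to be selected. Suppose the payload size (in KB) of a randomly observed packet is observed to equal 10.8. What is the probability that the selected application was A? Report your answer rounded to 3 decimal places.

Likelihoods f(10.8 | ·): A: 0.125; B: 0.0990099.
Posterior ∝ prior × likelihood. Numerator for A: 0.5·0.125 = 0.0625.
Normalizing constant: 0.5·0.125 + 0.5·0.0990099 = 0.112005.
P(A | observation) = 0.0625 / 0.112005 = 0.558011.

0.558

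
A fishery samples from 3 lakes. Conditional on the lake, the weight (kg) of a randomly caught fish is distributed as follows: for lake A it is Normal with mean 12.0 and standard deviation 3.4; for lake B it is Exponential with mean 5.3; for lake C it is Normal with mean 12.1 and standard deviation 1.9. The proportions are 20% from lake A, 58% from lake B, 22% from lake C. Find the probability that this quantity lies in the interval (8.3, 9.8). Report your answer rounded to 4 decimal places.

0.0738

Conditional on each lake, P(8.3 < X < 9.8): A: 0.120551; B: 0.0514856; C: 0.0902884.
By total probability, P(8.3 < X < 9.8) = 0.2·0.120551 + 0.58·0.0514856 + 0.22·0.0902884 = 0.0738353.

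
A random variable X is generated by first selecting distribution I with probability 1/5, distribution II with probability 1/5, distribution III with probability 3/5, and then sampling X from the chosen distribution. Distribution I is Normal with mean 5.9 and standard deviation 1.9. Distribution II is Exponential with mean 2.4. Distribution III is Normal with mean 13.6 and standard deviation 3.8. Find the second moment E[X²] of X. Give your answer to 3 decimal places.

For each component E[X²] = Var + (mean)², giving I: 38.42; II: 11.52; III: 199.4.
Overall E[X²] = 0.2·38.42 + 0.2·11.52 + 0.6·199.4 = 129.628.

129.628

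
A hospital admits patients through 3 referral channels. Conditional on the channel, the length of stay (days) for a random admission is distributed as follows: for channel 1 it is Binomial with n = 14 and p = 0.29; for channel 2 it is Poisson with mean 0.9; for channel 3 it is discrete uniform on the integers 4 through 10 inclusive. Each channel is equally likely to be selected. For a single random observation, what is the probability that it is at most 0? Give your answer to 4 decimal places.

0.1383

Conditional on each channel, P(X ≤ 0): 1: 0.00827212; 2: 0.40657; 3: 0.
By total probability, P(X ≤ 0) = 0.333333·0.00827212 + 0.333333·0.40657 + 0.333333·0 = 0.138281.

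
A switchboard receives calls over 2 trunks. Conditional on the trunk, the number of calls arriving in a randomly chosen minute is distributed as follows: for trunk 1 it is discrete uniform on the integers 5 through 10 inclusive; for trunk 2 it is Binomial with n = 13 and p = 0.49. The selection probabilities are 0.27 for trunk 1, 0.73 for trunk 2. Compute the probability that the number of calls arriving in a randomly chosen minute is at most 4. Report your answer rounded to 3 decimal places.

0.109

Conditional on each trunk, P(X ≤ 4): 1: 0; 2: 0.149766.
By total probability, P(X ≤ 4) = 0.27·0 + 0.73·0.149766 = 0.109329.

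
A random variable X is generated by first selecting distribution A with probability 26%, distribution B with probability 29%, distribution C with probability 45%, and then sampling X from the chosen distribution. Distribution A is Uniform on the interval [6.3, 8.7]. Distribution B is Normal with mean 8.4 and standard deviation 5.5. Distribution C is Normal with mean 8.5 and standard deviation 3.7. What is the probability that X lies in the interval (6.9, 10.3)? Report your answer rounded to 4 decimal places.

Conditional on each component, P(6.9 < X < 10.3): A: 0.75; B: 0.242592; C: 0.353975.
By total probability, P(6.9 < X < 10.3) = 0.26·0.75 + 0.29·0.242592 + 0.45·0.353975 = 0.424641.

0.4246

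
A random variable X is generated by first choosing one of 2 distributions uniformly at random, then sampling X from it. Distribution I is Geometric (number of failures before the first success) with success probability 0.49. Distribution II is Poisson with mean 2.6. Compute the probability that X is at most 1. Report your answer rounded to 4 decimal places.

0.5036

Conditional on each component, P(X ≤ 1): I: 0.7399; II: 0.267385.
By total probability, P(X ≤ 1) = 0.5·0.7399 + 0.5·0.267385 = 0.503642.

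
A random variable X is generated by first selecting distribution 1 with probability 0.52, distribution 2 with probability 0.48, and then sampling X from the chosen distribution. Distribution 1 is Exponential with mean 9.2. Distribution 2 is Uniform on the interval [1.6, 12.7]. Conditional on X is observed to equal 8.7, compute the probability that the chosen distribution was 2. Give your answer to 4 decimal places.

Likelihoods f(8.7 | ·): 1: 0.0422202; 2: 0.0900901.
Posterior ∝ prior × likelihood. Numerator for 2: 0.48·0.0900901 = 0.0432432.
Normalizing constant: 0.52·0.0422202 + 0.48·0.0900901 = 0.0651978.
P(2 | observation) = 0.0432432 / 0.0651978 = 0.663263.

0.6633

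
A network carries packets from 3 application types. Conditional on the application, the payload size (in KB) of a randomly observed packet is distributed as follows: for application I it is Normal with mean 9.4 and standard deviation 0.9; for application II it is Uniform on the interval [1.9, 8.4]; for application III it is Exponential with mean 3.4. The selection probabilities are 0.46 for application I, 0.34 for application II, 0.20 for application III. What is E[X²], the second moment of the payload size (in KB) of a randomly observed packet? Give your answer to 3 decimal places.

For each component E[X²] = Var + (mean)², giving I: 89.17; II: 30.0433; III: 23.12.
Overall E[X²] = 0.46·89.17 + 0.34·30.0433 + 0.2·23.12 = 55.8569.

55.857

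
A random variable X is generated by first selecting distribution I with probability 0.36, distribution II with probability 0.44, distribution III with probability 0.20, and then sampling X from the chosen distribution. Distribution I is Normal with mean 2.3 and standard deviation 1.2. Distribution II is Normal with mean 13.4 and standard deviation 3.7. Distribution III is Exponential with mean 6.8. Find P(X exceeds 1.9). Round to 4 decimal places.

Conditional on each component, P(X > 1.9): I: 0.630559; II: 0.999059; III: 0.756228.
By total probability, P(X > 1.9) = 0.36·0.630559 + 0.44·0.999059 + 0.2·0.756228 = 0.817833.

0.8178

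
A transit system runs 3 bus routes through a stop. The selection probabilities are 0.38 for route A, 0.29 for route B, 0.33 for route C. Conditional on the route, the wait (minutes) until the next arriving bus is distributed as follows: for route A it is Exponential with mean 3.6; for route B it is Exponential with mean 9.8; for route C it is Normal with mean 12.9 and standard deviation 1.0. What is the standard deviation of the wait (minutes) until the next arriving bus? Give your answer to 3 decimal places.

Per component, A: μ=3.6, E[X²]=25.92; B: μ=9.8, E[X²]=192.08; C: μ=12.9, E[X²]=167.41.
E[X] = 0.38·3.6 + 0.29·9.8 + 0.33·12.9 = 8.467.
E[X²] = 0.38·25.92 + 0.29·192.08 + 0.33·167.41 = 120.798.
Var(X) = E[X²] − (E[X])² = 120.798 − 71.6901 = 49.108.
SD(X) = √49.108 = 7.00771.

7.008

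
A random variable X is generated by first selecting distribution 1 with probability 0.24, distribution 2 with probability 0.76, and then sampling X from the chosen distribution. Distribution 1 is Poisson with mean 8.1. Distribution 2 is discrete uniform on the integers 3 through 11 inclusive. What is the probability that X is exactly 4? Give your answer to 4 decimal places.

Conditional on each component, P(X = 4): 1: 0.0544432; 2: 0.111111.
By total probability, P(X = 4) = 0.24·0.0544432 + 0.76·0.111111 = 0.0975108.

0.0975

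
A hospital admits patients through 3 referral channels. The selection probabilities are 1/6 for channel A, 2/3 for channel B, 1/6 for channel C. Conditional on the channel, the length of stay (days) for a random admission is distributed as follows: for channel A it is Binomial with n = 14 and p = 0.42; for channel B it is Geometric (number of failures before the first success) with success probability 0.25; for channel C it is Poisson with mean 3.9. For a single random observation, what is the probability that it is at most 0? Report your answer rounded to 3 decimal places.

0.170

Conditional on each channel, P(X ≤ 0): A: 0.000487519; B: 0.25; C: 0.0202419.
By total probability, P(X ≤ 0) = 0.166667·0.000487519 + 0.666667·0.25 + 0.166667·0.0202419 = 0.170122.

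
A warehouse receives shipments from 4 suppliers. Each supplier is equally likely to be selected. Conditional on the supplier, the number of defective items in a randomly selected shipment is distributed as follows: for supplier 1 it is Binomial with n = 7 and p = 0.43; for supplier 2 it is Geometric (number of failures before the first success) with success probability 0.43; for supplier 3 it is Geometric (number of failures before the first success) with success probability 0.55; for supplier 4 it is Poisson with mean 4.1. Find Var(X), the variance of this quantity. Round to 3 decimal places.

4.319

Per component, 1: μ=3.01, E[X²]=10.7758; 2: μ=1.32558, E[X²]=4.83991; 3: μ=0.818182, E[X²]=2.15702; 4: μ=4.1, E[X²]=20.91.
E[X] = 0.25·3.01 + 0.25·1.32558 + 0.25·0.818182 + 0.25·4.1 = 2.31344.
E[X²] = 0.25·10.7758 + 0.25·4.83991 + 0.25·2.15702 + 0.25·20.91 = 9.67068.
Var(X) = E[X²] − (E[X])² = 9.67068 − 5.35201 = 4.31868.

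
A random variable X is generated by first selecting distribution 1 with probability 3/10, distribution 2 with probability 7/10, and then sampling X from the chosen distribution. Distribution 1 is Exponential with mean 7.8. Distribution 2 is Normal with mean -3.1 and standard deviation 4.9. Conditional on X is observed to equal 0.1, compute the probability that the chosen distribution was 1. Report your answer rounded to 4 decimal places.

Likelihoods f(0.1 | ·): 1: 0.126572; 2: 0.0657814.
Posterior ∝ prior × likelihood. Numerator for 1: 0.3·0.126572 = 0.0379716.
Normalizing constant: 0.3·0.126572 + 0.7·0.0657814 = 0.0840186.
P(1 | observation) = 0.0379716 / 0.0840186 = 0.451943.

0.4519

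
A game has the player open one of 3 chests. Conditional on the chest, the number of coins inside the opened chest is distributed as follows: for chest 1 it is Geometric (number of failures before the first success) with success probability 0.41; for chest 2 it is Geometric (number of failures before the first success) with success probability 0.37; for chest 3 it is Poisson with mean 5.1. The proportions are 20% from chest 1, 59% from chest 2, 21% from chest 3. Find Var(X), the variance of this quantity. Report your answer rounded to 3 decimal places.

6.489

Per component, 1: μ=1.43902, E[X²]=5.58061; 2: μ=1.7027, E[X²]=7.5011; 3: μ=5.1, E[X²]=31.11.
E[X] = 0.2·1.43902 + 0.59·1.7027 + 0.21·5.1 = 2.3634.
E[X²] = 0.2·5.58061 + 0.59·7.5011 + 0.21·31.11 = 12.0749.
Var(X) = E[X²] − (E[X])² = 12.0749 − 5.58566 = 6.48921.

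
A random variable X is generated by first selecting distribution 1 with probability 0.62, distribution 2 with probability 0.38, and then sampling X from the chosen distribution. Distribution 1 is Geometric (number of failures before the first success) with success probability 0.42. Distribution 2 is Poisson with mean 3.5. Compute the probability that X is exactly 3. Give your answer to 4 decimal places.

0.1328

Conditional on each component, P(X = 3): 1: 0.081947; 2: 0.215785.
By total probability, P(X = 3) = 0.62·0.081947 + 0.38·0.215785 = 0.132806.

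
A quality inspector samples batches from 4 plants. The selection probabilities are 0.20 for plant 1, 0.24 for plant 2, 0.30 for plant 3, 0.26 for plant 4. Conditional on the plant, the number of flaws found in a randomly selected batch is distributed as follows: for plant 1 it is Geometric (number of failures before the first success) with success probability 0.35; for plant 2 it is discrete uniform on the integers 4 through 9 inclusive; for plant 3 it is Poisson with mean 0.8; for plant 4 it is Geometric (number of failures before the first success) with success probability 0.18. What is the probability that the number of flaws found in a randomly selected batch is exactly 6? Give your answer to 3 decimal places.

Conditional on each plant, P(X = 6): 1: 0.0263966; 2: 0.166667; 3: 0.000163596; 4: 0.0547212.
By total probability, P(X = 6) = 0.2·0.0263966 + 0.24·0.166667 + 0.3·0.000163596 + 0.26·0.0547212 = 0.0595559.

0.060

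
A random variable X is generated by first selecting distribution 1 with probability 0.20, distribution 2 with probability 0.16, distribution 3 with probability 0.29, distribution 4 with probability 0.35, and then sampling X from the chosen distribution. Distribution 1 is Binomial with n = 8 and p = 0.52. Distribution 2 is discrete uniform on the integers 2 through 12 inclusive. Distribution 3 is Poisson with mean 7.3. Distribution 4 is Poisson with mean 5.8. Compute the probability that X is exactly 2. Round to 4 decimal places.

0.0561

Conditional on each component, P(X = 2): 1: 0.0926002; 2: 0.0909091; 3: 0.0179997; 4: 0.0509235.
By total probability, P(X = 2) = 0.2·0.0926002 + 0.16·0.0909091 + 0.29·0.0179997 + 0.35·0.0509235 = 0.0561086.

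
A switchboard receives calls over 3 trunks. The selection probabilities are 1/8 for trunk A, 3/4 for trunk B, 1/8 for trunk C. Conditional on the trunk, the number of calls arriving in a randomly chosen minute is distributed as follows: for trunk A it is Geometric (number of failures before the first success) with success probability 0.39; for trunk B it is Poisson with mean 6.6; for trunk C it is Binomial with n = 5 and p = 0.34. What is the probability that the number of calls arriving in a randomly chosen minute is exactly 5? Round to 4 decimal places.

0.1112

Conditional on each trunk, P(X = 5): A: 0.0329393; B: 0.141969; C: 0.00454354.
By total probability, P(X = 5) = 0.125·0.0329393 + 0.75·0.141969 + 0.125·0.00454354 = 0.111162.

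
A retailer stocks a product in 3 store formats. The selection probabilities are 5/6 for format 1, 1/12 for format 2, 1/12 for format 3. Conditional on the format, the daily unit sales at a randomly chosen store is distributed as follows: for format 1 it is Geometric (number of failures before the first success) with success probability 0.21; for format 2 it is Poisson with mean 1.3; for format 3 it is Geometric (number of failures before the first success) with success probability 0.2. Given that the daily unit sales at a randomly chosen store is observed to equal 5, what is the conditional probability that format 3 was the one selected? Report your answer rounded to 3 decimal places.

0.091

Likelihoods P(X=5 | ·): 1: 0.0646182; 2: 0.00843243; 3: 0.065536.
Posterior ∝ prior × likelihood. Numerator for 3: 0.0833333·0.065536 = 0.00546133.
Normalizing constant: 0.833333·0.0646182 + 0.0833333·0.00843243 + 0.0833333·0.065536 = 0.0600125.
P(3 | observation) = 0.00546133 / 0.0600125 = 0.0910032.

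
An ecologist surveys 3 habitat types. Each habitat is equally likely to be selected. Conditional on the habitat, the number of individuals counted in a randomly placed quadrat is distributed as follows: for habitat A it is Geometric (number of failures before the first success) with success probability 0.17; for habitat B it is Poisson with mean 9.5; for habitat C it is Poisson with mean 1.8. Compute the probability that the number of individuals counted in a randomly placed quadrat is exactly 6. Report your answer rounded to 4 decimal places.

0.0466

Conditional on each habitat, P(X = 6): A: 0.0555799; B: 0.0764208; C: 0.00780859.
By total probability, P(X = 6) = 0.333333·0.0555799 + 0.333333·0.0764208 + 0.333333·0.00780859 = 0.0466031.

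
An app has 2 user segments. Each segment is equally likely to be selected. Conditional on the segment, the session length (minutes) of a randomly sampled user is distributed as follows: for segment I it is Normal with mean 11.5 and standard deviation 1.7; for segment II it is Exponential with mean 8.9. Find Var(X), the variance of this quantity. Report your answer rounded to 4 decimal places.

42.7400

Per component, I: μ=11.5, E[X²]=135.14; II: μ=8.9, E[X²]=158.42.
E[X] = 0.5·11.5 + 0.5·8.9 = 10.2.
E[X²] = 0.5·135.14 + 0.5·158.42 = 146.78.
Var(X) = E[X²] − (E[X])² = 146.78 − 104.04 = 42.74.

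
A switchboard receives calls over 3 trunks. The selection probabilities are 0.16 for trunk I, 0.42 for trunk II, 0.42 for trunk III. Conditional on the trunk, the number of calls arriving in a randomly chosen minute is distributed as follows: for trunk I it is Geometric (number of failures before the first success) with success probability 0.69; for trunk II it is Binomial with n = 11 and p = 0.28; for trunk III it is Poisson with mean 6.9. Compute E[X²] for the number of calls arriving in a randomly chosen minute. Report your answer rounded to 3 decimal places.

For each component E[X²] = Var + (mean)², giving I: 0.852972; II: 11.704; III: 54.51.
Overall E[X²] = 0.16·0.852972 + 0.42·11.704 + 0.42·54.51 = 27.9464.

27.946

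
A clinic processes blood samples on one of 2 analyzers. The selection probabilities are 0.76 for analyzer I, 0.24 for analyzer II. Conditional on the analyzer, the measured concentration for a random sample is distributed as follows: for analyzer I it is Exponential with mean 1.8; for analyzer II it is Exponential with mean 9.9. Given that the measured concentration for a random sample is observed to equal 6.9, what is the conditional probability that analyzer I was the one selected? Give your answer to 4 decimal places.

0.4307

Likelihoods f(6.9 | ·): I: 0.0120208; II: 0.0503124.
Posterior ∝ prior × likelihood. Numerator for I: 0.76·0.0120208 = 0.00913578.
Normalizing constant: 0.76·0.0120208 + 0.24·0.0503124 = 0.0212107.
P(I | observation) = 0.00913578 / 0.0212107 = 0.430715.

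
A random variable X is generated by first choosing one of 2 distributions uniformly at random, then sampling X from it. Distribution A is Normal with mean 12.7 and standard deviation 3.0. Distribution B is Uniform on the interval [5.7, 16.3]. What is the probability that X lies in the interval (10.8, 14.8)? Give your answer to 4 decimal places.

0.4361

Conditional on each component, P(10.8 < X < 14.8): A: 0.494778; B: 0.377358.
By total probability, P(10.8 < X < 14.8) = 0.5·0.494778 + 0.5·0.377358 = 0.436068.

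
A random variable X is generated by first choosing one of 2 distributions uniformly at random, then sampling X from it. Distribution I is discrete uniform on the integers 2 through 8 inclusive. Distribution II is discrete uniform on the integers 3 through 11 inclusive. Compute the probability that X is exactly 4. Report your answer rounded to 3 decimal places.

Conditional on each component, P(X = 4): I: 0.142857; II: 0.111111.
By total probability, P(X = 4) = 0.5·0.142857 + 0.5·0.111111 = 0.126984.

0.127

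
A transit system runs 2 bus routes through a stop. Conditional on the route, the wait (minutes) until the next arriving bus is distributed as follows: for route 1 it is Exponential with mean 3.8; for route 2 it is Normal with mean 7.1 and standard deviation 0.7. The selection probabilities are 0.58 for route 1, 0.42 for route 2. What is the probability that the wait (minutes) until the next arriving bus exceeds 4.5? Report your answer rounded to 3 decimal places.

Conditional on each route, P(X > 4.5): 1: 0.305988; 2: 0.999898.
By total probability, P(X > 4.5) = 0.58·0.305988 + 0.42·0.999898 = 0.59743.

0.597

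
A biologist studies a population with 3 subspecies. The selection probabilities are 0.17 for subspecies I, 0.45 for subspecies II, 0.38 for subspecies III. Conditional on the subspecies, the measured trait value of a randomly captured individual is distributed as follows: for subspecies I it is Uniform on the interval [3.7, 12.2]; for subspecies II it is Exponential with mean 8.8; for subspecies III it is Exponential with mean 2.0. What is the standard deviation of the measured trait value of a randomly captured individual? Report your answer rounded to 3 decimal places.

6.902

Per component, I: μ=7.95, E[X²]=69.2233; II: μ=8.8, E[X²]=154.88; III: μ=2, E[X²]=8.
E[X] = 0.17·7.95 + 0.45·8.8 + 0.38·2 = 6.0715.
E[X²] = 0.17·69.2233 + 0.45·154.88 + 0.38·8 = 84.504.
Var(X) = E[X²] − (E[X])² = 84.504 − 36.8631 = 47.6409.
SD(X) = √47.6409 = 6.90224.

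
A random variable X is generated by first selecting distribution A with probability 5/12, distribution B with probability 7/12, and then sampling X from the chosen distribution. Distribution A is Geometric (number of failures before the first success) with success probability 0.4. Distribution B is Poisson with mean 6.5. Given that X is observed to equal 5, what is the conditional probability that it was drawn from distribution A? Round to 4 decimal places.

0.1326

Likelihoods P(X=5 | ·): A: 0.031104; B: 0.145369.
Posterior ∝ prior × likelihood. Numerator for A: 0.416667·0.031104 = 0.01296.
Normalizing constant: 0.416667·0.031104 + 0.583333·0.145369 = 0.0977585.
P(A | observation) = 0.01296 / 0.0977585 = 0.132572.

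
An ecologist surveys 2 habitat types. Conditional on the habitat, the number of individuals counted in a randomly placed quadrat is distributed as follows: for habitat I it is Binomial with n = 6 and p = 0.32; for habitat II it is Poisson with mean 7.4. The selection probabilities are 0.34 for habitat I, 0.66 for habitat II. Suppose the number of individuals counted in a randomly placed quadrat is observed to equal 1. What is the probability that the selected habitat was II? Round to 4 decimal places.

0.0305

Likelihoods P(X=1 | ·): I: 0.279155; II: 0.00452327.
Posterior ∝ prior × likelihood. Numerator for II: 0.66·0.00452327 = 0.00298536.
Normalizing constant: 0.34·0.279155 + 0.66·0.00452327 = 0.0978981.
P(II | observation) = 0.00298536 / 0.0978981 = 0.0304945.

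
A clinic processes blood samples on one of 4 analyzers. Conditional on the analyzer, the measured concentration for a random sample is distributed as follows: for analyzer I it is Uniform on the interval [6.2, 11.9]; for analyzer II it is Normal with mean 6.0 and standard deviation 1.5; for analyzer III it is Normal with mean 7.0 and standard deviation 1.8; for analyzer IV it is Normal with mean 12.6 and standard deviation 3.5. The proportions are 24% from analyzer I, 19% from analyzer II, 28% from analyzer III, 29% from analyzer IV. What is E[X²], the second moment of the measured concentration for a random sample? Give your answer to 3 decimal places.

91.794

For each component E[X²] = Var + (mean)², giving I: 84.61; II: 38.25; III: 52.24; IV: 171.01.
Overall E[X²] = 0.24·84.61 + 0.19·38.25 + 0.28·52.24 + 0.29·171.01 = 91.794.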